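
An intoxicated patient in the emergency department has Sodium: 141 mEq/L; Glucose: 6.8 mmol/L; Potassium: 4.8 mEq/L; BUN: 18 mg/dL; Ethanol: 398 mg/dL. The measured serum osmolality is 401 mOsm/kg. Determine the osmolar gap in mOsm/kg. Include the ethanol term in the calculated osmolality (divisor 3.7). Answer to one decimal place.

-1.8 mOsm/kg

Calculated osmolality = 2·Na + glucose + BUN/2.8 + ethanol/3.7
= 2·141 + 6.8 + 18/2.8 + 398/3.7
= 282 + 6.80 + 6.43 + 107.57
= 402.8 mOsm/kg ≈ 402.8 mOsm/kg
Osmolar gap = measured − calculated = 401 − 402.8 = -1.8 mOsm/kg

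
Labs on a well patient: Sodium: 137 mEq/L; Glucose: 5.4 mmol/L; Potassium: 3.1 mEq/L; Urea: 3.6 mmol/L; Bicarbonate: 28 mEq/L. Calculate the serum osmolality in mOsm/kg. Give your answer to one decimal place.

Calculated osmolality = 2·Na + glucose + urea
= 2·137 + 5.4 + 3.6
= 274 + 5.40 + 3.60
= 283 mOsm/kg

283.0 mOsm/kg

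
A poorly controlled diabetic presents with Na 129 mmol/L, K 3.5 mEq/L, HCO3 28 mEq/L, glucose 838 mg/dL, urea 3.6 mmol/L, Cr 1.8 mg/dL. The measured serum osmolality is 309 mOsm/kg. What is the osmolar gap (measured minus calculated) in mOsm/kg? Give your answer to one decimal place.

0.8 mOsm/kg

Calculated osmolality = 2·Na + glucose/18 + urea
= 2·129 + 838/18 + 3.6
= 258 + 46.56 + 3.60
= 308.16 mOsm/kg ≈ 308.2 mOsm/kg
Osmolar gap = measured − calculated = 309 − 308.2 = 0.8 mOsm/kg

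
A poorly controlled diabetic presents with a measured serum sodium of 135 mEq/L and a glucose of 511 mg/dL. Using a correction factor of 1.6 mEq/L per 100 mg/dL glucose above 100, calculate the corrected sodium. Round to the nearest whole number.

142 mEq/L

Corrected Na = measured Na + 1.6 · (glucose − 100)/100
= 135 + 1.6 · (511 − 100)/100
= 135 + 6.6
= 141.6 mEq/L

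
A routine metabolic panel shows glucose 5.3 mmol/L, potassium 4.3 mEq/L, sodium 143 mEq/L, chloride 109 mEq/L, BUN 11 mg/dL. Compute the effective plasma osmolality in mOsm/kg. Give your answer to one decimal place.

291.3 mOsm/kg

Effective osmolality excludes urea (freely permeant across cell membranes):
2·Na + glucose
= 2·143 + 5.3
= 286 + 5.3
= 291.3 mOsm/kg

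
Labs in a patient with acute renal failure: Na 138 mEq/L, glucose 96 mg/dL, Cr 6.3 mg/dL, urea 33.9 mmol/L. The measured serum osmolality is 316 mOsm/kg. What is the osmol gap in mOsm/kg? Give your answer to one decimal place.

0.8 mOsm/kg

Calculated osmolality = 2·Na + glucose/18 + urea
= 2·138 + 96/18 + 33.9
= 276 + 5.33 + 33.90
= 315.23 mOsm/kg ≈ 315.2 mOsm/kg
Osmolar gap = measured − calculated = 316 − 315.2 = 0.8 mOsm/kg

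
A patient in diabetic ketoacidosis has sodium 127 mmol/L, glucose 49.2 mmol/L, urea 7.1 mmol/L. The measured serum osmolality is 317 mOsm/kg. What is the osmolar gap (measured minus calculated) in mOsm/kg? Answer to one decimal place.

Calculated osmolality = 2·Na + glucose + urea
= 2·127 + 49.2 + 7.1
= 254 + 49.20 + 7.10
= 310.3 mOsm/kg ≈ 310.3 mOsm/kg
Osmolar gap = measured − calculated = 317 − 310.3 = 6.7 mOsm/kg

6.7 mOsm/kg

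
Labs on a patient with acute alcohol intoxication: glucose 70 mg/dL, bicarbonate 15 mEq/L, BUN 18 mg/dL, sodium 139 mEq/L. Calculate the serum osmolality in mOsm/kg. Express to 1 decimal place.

288.3 mOsm/kg

Calculated osmolality = 2·Na + glucose/18 + BUN/2.8
= 2·139 + 70/18 + 18/2.8
= 278 + 3.89 + 6.43
= 288.32 mOsm/kg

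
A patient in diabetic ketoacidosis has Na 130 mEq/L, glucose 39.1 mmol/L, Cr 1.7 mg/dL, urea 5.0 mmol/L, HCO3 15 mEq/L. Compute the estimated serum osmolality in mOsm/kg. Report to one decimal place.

Calculated osmolality = 2·Na + glucose + urea
= 2·130 + 39.1 + 5
= 260 + 39.10 + 5
= 304.1 mOsm/kg

304.1 mOsm/kg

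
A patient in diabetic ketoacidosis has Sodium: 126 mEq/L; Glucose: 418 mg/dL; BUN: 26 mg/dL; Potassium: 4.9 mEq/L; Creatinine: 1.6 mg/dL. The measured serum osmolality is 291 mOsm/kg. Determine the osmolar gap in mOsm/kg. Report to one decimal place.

Calculated osmolality = 2·Na + glucose/18 + BUN/2.8
= 2·126 + 418/18 + 26/2.8
= 252 + 23.22 + 9.29
= 284.51 mOsm/kg ≈ 284.5 mOsm/kg
Osmolar gap = measured − calculated = 291 − 284.5 = 6.5 mOsm/kg

6.5 mOsm/kg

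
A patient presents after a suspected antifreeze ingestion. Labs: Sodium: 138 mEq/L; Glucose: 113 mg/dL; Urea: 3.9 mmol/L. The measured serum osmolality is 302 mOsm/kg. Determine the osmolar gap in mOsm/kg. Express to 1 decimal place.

Calculated osmolality = 2·Na + glucose/18 + urea
= 2·138 + 113/18 + 3.9
= 276 + 6.28 + 3.90
= 286.18 mOsm/kg ≈ 286.2 mOsm/kg
Osmolar gap = measured − calculated = 302 − 286.2 = 15.8 mOsm/kg

15.8 mOsm/kg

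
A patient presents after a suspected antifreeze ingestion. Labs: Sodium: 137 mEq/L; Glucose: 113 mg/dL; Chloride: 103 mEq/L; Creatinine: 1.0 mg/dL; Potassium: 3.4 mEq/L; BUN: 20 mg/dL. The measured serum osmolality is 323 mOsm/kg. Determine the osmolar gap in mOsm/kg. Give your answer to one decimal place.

Calculated osmolality = 2·Na + glucose/18 + BUN/2.8
= 2·137 + 113/18 + 20/2.8
= 274 + 6.28 + 7.14
= 287.42 mOsm/kg ≈ 287.4 mOsm/kg
Osmolar gap = measured − calculated = 323 − 287.4 = 35.6 mOsm/kg

35.6 mOsm/kg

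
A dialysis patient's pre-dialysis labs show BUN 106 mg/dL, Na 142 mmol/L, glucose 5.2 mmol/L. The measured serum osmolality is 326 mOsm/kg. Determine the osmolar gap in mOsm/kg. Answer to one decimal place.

-1.1 mOsm/kg

Calculated osmolality = 2·Na + glucose + BUN/2.8
= 2·142 + 5.2 + 106/2.8
= 284 + 5.20 + 37.86
= 327.06 mOsm/kg ≈ 327.1 mOsm/kg
Osmolar gap = measured − calculated = 326 − 327.1 = -1.1 mOsm/kg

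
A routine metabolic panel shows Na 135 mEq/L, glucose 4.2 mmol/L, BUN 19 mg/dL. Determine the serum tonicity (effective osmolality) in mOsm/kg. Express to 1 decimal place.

274.2 mOsm/kg

Effective osmolality excludes urea (freely permeant across cell membranes):
2·Na + glucose
= 2·135 + 4.2
= 270 + 4.2
= 274.2 mOsm/kg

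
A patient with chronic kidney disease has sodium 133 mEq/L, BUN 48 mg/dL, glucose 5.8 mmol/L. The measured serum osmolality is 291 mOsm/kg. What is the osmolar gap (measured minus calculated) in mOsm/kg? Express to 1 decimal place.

2.1 mOsm/kg

Calculated osmolality = 2·Na + glucose + BUN/2.8
= 2·133 + 5.8 + 48/2.8
= 266 + 5.80 + 17.14
= 288.94 mOsm/kg ≈ 288.9 mOsm/kg
Osmolar gap = measured − calculated = 291 − 288.9 = 2.1 mOsm/kg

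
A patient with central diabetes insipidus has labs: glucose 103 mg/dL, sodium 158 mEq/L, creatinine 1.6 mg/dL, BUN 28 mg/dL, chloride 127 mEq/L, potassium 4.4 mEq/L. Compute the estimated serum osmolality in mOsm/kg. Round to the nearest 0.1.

331.7 mOsm/kg

Calculated osmolality = 2·Na + glucose/18 + BUN/2.8
= 2·158 + 103/18 + 28/2.8
= 316 + 5.72 + 10
= 331.72 mOsm/kg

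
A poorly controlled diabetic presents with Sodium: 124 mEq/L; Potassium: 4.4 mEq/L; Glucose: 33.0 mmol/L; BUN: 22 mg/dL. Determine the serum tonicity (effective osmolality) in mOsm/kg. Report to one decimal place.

Effective osmolality excludes urea (freely permeant across cell membranes):
2·Na + glucose
= 2·124 + 33
= 248 + 33
= 281 mOsm/kg

281.0 mOsm/kg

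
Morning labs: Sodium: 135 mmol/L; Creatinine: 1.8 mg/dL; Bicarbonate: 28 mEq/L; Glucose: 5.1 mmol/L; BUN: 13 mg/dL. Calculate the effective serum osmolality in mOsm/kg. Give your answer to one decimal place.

Effective osmolality excludes urea (freely permeant across cell membranes):
2·Na + glucose
= 2·135 + 5.1
= 270 + 5.1
= 275.1 mOsm/kg

275.1 mOsm/kg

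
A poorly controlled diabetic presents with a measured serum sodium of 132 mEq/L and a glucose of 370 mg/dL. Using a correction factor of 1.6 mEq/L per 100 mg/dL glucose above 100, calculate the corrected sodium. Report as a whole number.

Corrected Na = measured Na + 1.6 · (glucose − 100)/100
= 132 + 1.6 · (370 − 100)/100
= 132 + 4.3
= 136.3 mEq/L

136 mEq/L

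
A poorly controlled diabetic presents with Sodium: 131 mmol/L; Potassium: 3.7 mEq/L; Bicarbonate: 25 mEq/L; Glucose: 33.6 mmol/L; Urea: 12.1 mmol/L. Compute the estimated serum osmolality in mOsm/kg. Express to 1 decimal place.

Calculated osmolality = 2·Na + glucose + urea
= 2·131 + 33.6 + 12.1
= 262 + 33.60 + 12.10
= 307.7 mOsm/kg

307.7 mOsm/kg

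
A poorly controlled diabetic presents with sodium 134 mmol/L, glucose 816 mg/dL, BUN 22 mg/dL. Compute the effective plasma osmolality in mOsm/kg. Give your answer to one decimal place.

313.3 mOsm/kg

Effective osmolality excludes urea (freely permeant across cell membranes):
2·Na + glucose/18
= 2·134 + 816/18
= 268 + 45.33
= 313.33 mOsm/kg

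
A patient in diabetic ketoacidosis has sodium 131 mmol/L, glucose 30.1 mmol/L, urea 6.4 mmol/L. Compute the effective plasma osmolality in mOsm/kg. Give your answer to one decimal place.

Effective osmolality excludes urea (freely permeant across cell membranes):
2·Na + glucose
= 2·131 + 30.1
= 262 + 30.1
= 292.1 mOsm/kg

292.1 mOsm/kg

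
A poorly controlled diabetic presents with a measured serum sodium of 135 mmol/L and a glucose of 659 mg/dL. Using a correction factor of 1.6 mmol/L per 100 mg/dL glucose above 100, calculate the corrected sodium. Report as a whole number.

144 mmol/L

Corrected Na = measured Na + 1.6 · (glucose − 100)/100
= 135 + 1.6 · (659 − 100)/100
= 135 + 8.9
= 143.9 mmol/L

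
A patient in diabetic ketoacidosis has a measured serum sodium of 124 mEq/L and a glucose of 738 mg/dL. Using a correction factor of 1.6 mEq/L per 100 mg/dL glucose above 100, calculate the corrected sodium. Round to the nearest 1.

134 mEq/L

Corrected Na = measured Na + 1.6 · (glucose − 100)/100
= 124 + 1.6 · (738 − 100)/100
= 124 + 10.2
= 134.2 mEq/L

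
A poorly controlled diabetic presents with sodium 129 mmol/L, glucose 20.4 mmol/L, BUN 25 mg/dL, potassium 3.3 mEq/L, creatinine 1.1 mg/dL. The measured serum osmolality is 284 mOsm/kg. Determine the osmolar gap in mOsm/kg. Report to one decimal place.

Calculated osmolality = 2·Na + glucose + BUN/2.8
= 2·129 + 20.4 + 25/2.8
= 258 + 20.40 + 8.93
= 287.33 mOsm/kg ≈ 287.3 mOsm/kg
Osmolar gap = measured − calculated = 284 − 287.3 = -3.3 mOsm/kg

-3.3 mOsm/kg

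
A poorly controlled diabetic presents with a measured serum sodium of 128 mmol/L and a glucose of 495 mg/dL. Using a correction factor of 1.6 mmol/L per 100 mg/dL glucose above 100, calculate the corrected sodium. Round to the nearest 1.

Corrected Na = measured Na + 1.6 · (glucose − 100)/100
= 128 + 1.6 · (495 − 100)/100
= 128 + 6.3
= 134.3 mmol/L

134 mmol/L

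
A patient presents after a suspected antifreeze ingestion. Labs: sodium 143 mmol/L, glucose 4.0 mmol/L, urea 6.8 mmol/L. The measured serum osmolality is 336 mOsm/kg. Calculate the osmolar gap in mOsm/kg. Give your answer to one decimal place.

Calculated osmolality = 2·Na + glucose + urea
= 2·143 + 4 + 6.8
= 286 + 4 + 6.80
= 296.8 mOsm/kg ≈ 296.8 mOsm/kg
Osmolar gap = measured − calculated = 336 − 296.8 = 39.2 mOsm/kg

39.2 mOsm/kg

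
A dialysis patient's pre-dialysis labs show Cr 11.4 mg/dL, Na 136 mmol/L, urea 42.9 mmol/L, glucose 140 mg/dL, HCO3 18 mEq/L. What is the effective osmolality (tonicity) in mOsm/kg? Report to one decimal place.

Effective osmolality excludes urea (freely permeant across cell membranes):
2·Na + glucose/18
= 2·136 + 140/18
= 272 + 7.78
= 279.78 mOsm/kg

279.8 mOsm/kg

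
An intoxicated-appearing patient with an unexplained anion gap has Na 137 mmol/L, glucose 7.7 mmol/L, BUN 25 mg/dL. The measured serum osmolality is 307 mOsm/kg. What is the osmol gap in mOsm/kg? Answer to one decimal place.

Calculated osmolality = 2·Na + glucose + BUN/2.8
= 2·137 + 7.7 + 25/2.8
= 274 + 7.70 + 8.93
= 290.63 mOsm/kg ≈ 290.6 mOsm/kg
Osmolar gap = measured − calculated = 307 − 290.6 = 16.4 mOsm/kg

16.4 mOsm/kg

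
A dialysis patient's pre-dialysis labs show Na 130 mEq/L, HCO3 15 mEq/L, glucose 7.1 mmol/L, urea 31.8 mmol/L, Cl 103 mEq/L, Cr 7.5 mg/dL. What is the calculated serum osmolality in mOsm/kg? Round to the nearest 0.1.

298.9 mOsm/kg

Calculated osmolality = 2·Na + glucose + urea
= 2·130 + 7.1 + 31.8
= 260 + 7.10 + 31.80
= 298.9 mOsm/kg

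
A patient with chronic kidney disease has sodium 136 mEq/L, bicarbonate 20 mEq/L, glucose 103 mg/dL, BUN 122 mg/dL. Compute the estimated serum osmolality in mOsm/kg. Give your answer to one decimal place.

Calculated osmolality = 2·Na + glucose/18 + BUN/2.8
= 2·136 + 103/18 + 122/2.8
= 272 + 5.72 + 43.57
= 321.29 mOsm/kg

321.3 mOsm/kg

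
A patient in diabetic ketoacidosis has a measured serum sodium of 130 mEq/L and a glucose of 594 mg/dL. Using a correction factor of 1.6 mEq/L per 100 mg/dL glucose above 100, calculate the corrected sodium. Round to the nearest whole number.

Corrected Na = measured Na + 1.6 · (glucose − 100)/100
= 130 + 1.6 · (594 − 100)/100
= 130 + 7.9
= 137.9 mEq/L

138 mEq/L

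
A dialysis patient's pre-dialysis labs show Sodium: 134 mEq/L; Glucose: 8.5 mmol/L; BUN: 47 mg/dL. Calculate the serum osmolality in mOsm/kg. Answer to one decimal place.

293.3 mOsm/kg

Calculated osmolality = 2·Na + glucose + BUN/2.8
= 2·134 + 8.5 + 47/2.8
= 268 + 8.50 + 16.79
= 293.29 mOsm/kg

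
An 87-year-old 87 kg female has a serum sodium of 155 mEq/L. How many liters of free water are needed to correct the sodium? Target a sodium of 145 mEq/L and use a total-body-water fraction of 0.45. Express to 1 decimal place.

TBW = 0.45 · 87 = 39.15 L
Free water deficit = TBW · (Na/145 − 1)
= 39.15 · (155/145 − 1)
= 39.15 · 0.069
= 2.7 L

2.7 L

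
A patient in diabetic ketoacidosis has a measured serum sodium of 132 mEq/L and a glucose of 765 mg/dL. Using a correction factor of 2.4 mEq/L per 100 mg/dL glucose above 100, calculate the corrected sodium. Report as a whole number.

148 mEq/L

Corrected Na = measured Na + 2.4 · (glucose − 100)/100
= 132 + 2.4 · (765 − 100)/100
= 132 + 16
= 148 mEq/L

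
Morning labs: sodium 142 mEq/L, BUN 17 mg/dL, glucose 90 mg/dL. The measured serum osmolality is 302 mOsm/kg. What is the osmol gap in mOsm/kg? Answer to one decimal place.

6.9 mOsm/kg

Calculated osmolality = 2·Na + glucose/18 + BUN/2.8
= 2·142 + 90/18 + 17/2.8
= 284 + 5 + 6.07
= 295.07 mOsm/kg ≈ 295.1 mOsm/kg
Osmolar gap = measured − calculated = 302 − 295.1 = 6.9 mOsm/kg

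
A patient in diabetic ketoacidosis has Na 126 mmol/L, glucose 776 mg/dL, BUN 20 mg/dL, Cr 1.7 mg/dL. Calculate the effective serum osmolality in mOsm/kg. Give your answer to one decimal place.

Effective osmolality excludes urea (freely permeant across cell membranes):
2·Na + glucose/18
= 2·126 + 776/18
= 252 + 43.11
= 295.11 mOsm/kg

295.1 mOsm/kg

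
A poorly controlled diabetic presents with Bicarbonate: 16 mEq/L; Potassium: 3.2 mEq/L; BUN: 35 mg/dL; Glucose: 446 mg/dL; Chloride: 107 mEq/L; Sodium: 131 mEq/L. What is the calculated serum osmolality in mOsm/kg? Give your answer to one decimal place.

Calculated osmolality = 2·Na + glucose/18 + BUN/2.8
= 2·131 + 446/18 + 35/2.8
= 262 + 24.78 + 12.50
= 299.28 mOsm/kg

299.3 mOsm/kg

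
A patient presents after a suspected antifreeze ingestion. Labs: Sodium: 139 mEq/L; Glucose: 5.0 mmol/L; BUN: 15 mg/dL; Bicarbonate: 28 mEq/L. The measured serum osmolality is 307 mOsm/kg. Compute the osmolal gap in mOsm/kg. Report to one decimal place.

18.6 mOsm/kg

Calculated osmolality = 2·Na + glucose + BUN/2.8
= 2·139 + 5 + 15/2.8
= 278 + 5 + 5.36
= 288.36 mOsm/kg ≈ 288.4 mOsm/kg
Osmolar gap = measured − calculated = 307 − 288.4 = 18.6 mOsm/kg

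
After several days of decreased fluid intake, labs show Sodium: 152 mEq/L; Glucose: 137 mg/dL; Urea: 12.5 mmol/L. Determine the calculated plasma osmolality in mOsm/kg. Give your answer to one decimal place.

Calculated osmolality = 2·Na + glucose/18 + urea
= 2·152 + 137/18 + 12.5
= 304 + 7.61 + 12.50
= 324.11 mOsm/kg

324.1 mOsm/kg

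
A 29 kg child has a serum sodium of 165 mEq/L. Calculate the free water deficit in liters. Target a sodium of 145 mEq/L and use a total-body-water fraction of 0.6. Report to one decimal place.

TBW = 0.6 · 29 = 17.4 L
Free water deficit = TBW · (Na/145 − 1)
= 17.4 · (165/145 − 1)
= 17.4 · 0.1379
= 2.4 L

2.4 L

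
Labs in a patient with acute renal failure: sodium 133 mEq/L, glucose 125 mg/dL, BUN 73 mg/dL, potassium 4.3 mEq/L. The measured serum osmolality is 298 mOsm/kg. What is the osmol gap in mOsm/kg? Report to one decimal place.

-1.0 mOsm/kg

Calculated osmolality = 2·Na + glucose/18 + BUN/2.8
= 2·133 + 125/18 + 73/2.8
= 266 + 6.94 + 26.07
= 299.01 mOsm/kg ≈ 299.0 mOsm/kg
Osmolar gap = measured − calculated = 298 − 299.0 = -1.0 mOsm/kg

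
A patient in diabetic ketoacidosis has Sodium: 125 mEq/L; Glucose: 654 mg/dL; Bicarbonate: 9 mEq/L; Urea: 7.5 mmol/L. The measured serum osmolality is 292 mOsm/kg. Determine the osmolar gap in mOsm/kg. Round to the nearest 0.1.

-1.8 mOsm/kg

Calculated osmolality = 2·Na + glucose/18 + urea
= 2·125 + 654/18 + 7.5
= 250 + 36.33 + 7.50
= 293.83 mOsm/kg ≈ 293.8 mOsm/kg
Osmolar gap = measured − calculated = 292 − 293.8 = -1.8 mOsm/kg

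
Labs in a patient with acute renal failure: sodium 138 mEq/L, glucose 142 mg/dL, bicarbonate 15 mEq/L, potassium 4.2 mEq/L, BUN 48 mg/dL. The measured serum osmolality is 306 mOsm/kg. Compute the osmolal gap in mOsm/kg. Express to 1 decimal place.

Calculated osmolality = 2·Na + glucose/18 + BUN/2.8
= 2·138 + 142/18 + 48/2.8
= 276 + 7.89 + 17.14
= 301.03 mOsm/kg ≈ 301.0 mOsm/kg
Osmolar gap = measured − calculated = 306 − 301.0 = 5.0 mOsm/kg

5.0 mOsm/kg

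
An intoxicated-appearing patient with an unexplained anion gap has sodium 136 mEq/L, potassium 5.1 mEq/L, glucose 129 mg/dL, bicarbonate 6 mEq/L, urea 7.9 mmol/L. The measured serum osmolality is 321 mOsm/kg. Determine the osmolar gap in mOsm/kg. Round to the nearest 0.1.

33.9 mOsm/kg

Calculated osmolality = 2·Na + glucose/18 + urea
= 2·136 + 129/18 + 7.9
= 272 + 7.17 + 7.90
= 287.07 mOsm/kg ≈ 287.1 mOsm/kg
Osmolar gap = measured − calculated = 321 − 287.1 = 33.9 mOsm/kg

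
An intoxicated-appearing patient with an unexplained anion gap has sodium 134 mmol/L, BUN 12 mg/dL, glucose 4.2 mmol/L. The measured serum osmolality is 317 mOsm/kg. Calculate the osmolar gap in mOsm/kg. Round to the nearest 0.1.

40.5 mOsm/kg

Calculated osmolality = 2·Na + glucose + BUN/2.8
= 2·134 + 4.2 + 12/2.8
= 268 + 4.20 + 4.29
= 276.49 mOsm/kg ≈ 276.5 mOsm/kg
Osmolar gap = measured − calculated = 317 − 276.5 = 40.5 mOsm/kg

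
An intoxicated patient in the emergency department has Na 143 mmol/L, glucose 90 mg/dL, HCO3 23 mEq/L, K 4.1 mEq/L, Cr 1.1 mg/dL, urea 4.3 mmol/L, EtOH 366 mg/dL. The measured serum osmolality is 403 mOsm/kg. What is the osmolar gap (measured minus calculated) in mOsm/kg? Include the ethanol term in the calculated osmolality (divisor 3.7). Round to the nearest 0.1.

Calculated osmolality = 2·Na + glucose/18 + urea + ethanol/3.7
= 2·143 + 90/18 + 4.3 + 366/3.7
= 286 + 5 + 4.30 + 98.92
= 394.22 mOsm/kg ≈ 394.2 mOsm/kg
Osmolar gap = measured − calculated = 403 − 394.2 = 8.8 mOsm/kg

8.8 mOsm/kg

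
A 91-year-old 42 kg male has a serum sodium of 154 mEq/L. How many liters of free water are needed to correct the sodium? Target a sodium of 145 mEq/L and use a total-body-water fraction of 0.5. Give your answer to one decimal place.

TBW = 0.5 · 42 = 21 L
Free water deficit = TBW · (Na/145 − 1)
= 21 · (154/145 − 1)
= 21 · 0.0621
= 1.3 L

1.3 L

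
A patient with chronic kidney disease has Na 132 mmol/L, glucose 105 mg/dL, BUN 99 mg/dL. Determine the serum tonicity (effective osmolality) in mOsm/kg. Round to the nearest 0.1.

Effective osmolality excludes urea (freely permeant across cell membranes):
2·Na + glucose/18
= 2·132 + 105/18
= 264 + 5.83
= 269.83 mOsm/kg

269.8 mOsm/kg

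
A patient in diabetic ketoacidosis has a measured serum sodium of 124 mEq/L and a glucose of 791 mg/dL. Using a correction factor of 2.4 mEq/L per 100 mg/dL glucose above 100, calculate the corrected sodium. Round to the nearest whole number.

Corrected Na = measured Na + 2.4 · (glucose − 100)/100
= 124 + 2.4 · (791 − 100)/100
= 124 + 16.6
= 140.6 mEq/L

141 mEq/L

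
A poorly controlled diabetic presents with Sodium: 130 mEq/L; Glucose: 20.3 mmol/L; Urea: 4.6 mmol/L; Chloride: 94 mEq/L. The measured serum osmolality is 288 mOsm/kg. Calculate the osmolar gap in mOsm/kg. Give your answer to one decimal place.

3.1 mOsm/kg

Calculated osmolality = 2·Na + glucose + urea
= 2·130 + 20.3 + 4.6
= 260 + 20.30 + 4.60
= 284.9 mOsm/kg ≈ 284.9 mOsm/kg
Osmolar gap = measured − calculated = 288 − 284.9 = 3.1 mOsm/kg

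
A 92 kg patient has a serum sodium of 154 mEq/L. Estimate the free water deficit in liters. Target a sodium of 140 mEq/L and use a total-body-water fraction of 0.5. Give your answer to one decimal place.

4.6 L

TBW = 0.5 · 92 = 46 L
Free water deficit = TBW · (Na/140 − 1)
= 46 · (154/140 − 1)
= 46 · 0.1
= 4.6 L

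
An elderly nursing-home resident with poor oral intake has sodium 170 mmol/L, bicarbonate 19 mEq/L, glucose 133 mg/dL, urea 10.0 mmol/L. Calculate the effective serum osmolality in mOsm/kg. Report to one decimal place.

347.4 mOsm/kg

Effective osmolality excludes urea (freely permeant across cell membranes):
2·Na + glucose/18
= 2·170 + 133/18
= 340 + 7.39
= 347.39 mOsm/kg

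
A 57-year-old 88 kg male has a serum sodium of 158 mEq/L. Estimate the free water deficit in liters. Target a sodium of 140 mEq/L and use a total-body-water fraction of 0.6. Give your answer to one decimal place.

TBW = 0.6 · 88 = 52.8 L
Free water deficit = TBW · (Na/140 − 1)
= 52.8 · (158/140 − 1)
= 52.8 · 0.1286
= 6.79 L

6.8 L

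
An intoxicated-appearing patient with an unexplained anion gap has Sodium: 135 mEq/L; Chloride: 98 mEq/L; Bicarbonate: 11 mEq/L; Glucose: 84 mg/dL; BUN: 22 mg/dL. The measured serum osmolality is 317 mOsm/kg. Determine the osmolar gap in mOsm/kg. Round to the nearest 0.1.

Calculated osmolality = 2·Na + glucose/18 + BUN/2.8
= 2·135 + 84/18 + 22/2.8
= 270 + 4.67 + 7.86
= 282.53 mOsm/kg ≈ 282.5 mOsm/kg
Osmolar gap = measured − calculated = 317 − 282.5 = 34.5 mOsm/kg

34.5 mOsm/kg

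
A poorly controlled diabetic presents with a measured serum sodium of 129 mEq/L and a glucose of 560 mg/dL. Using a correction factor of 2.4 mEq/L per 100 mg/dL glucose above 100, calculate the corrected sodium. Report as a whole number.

Corrected Na = measured Na + 2.4 · (glucose − 100)/100
= 129 + 2.4 · (560 − 100)/100
= 129 + 11
= 140 mEq/L

140 mEq/L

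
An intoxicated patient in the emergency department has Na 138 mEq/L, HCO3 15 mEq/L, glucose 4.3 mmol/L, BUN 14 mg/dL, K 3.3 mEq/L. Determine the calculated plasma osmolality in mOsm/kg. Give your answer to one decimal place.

285.3 mOsm/kg

Calculated osmolality = 2·Na + glucose + BUN/2.8
= 2·138 + 4.3 + 14/2.8
= 276 + 4.30 + 5
= 285.3 mOsm/kg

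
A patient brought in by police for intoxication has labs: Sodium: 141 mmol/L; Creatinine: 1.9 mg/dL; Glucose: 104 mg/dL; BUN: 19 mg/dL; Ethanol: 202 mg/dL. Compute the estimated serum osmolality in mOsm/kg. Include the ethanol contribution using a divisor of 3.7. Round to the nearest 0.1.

349.2 mOsm/kg

Calculated osmolality = 2·Na + glucose/18 + BUN/2.8 + ethanol/3.7
= 2·141 + 104/18 + 19/2.8 + 202/3.7
= 282 + 5.78 + 6.79 + 54.59
= 349.16 mOsm/kg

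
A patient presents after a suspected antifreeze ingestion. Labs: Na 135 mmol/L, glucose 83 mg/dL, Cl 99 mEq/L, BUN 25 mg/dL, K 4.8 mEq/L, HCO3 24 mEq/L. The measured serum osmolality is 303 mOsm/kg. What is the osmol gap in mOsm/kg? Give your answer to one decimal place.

19.5 mOsm/kg

Calculated osmolality = 2·Na + glucose/18 + BUN/2.8
= 2·135 + 83/18 + 25/2.8
= 270 + 4.61 + 8.93
= 283.54 mOsm/kg ≈ 283.5 mOsm/kg
Osmolar gap = measured − calculated = 303 − 283.5 = 19.5 mOsm/kg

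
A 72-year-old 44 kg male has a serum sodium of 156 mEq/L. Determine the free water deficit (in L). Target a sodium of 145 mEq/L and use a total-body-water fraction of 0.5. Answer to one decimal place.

TBW = 0.5 · 44 = 22 L
Free water deficit = TBW · (Na/145 − 1)
= 22 · (156/145 − 1)
= 22 · 0.0759
= 1.67 L

1.7 L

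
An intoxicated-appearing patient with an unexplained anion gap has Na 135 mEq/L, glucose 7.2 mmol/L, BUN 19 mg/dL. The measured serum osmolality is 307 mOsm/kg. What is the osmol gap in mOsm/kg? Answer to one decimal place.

23.0 mOsm/kg

Calculated osmolality = 2·Na + glucose + BUN/2.8
= 2·135 + 7.2 + 19/2.8
= 270 + 7.20 + 6.79
= 283.99 mOsm/kg ≈ 284.0 mOsm/kg
Osmolar gap = measured − calculated = 307 − 284.0 = 23.0 mOsm/kg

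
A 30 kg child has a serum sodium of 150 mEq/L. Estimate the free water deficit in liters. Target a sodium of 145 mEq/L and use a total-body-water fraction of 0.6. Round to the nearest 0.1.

0.6 L

TBW = 0.6 · 30 = 18 L
Free water deficit = TBW · (Na/145 − 1)
= 18 · (150/145 − 1)
= 18 · 0.0345
= 0.62 L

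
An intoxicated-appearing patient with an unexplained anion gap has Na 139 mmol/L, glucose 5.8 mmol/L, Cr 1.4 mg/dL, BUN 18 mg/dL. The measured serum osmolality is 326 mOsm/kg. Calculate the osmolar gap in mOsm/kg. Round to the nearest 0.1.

35.8 mOsm/kg

Calculated osmolality = 2·Na + glucose + BUN/2.8
= 2·139 + 5.8 + 18/2.8
= 278 + 5.80 + 6.43
= 290.23 mOsm/kg ≈ 290.2 mOsm/kg
Osmolar gap = measured − calculated = 326 − 290.2 = 35.8 mOsm/kg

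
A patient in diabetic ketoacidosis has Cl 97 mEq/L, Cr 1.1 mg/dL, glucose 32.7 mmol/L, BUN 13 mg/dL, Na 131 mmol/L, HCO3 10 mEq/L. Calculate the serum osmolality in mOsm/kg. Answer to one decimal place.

299.3 mOsm/kg

Calculated osmolality = 2·Na + glucose + BUN/2.8
= 2·131 + 32.7 + 13/2.8
= 262 + 32.70 + 4.64
= 299.34 mOsm/kg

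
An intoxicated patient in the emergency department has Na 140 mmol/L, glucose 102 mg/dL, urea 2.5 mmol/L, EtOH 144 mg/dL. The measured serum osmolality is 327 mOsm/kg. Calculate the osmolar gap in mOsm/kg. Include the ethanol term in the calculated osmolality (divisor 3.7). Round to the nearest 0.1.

Calculated osmolality = 2·Na + glucose/18 + urea + ethanol/3.7
= 2·140 + 102/18 + 2.5 + 144/3.7
= 280 + 5.67 + 2.50 + 38.92
= 327.09 mOsm/kg ≈ 327.1 mOsm/kg
Osmolar gap = measured − calculated = 327 − 327.1 = -0.1 mOsm/kg

-0.1 mOsm/kg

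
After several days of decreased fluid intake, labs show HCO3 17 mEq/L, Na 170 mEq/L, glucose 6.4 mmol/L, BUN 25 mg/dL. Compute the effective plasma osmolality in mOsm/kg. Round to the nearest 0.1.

346.4 mOsm/kg

Effective osmolality excludes urea (freely permeant across cell membranes):
2·Na + glucose
= 2·170 + 6.4
= 340 + 6.4
= 346.4 mOsm/kg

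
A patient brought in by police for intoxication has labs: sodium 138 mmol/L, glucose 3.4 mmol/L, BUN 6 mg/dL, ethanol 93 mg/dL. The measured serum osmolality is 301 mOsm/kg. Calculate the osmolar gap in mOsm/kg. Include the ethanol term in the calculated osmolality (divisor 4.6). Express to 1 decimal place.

-0.8 mOsm/kg

Calculated osmolality = 2·Na + glucose + BUN/2.8 + ethanol/4.6
= 2·138 + 3.4 + 6/2.8 + 93/4.6
= 276 + 3.40 + 2.14 + 20.22
= 301.76 mOsm/kg ≈ 301.8 mOsm/kg
Osmolar gap = measured − calculated = 301 − 301.8 = -0.8 mOsm/kg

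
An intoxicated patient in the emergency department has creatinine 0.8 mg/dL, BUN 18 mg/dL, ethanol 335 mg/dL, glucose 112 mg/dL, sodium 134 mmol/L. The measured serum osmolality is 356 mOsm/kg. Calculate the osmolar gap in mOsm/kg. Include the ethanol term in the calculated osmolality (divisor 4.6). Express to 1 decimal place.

Calculated osmolality = 2·Na + glucose/18 + BUN/2.8 + ethanol/4.6
= 2·134 + 112/18 + 18/2.8 + 335/4.6
= 268 + 6.22 + 6.43 + 72.83
= 353.48 mOsm/kg ≈ 353.5 mOsm/kg
Osmolar gap = measured − calculated = 356 − 353.5 = 2.5 mOsm/kg

2.5 mOsm/kg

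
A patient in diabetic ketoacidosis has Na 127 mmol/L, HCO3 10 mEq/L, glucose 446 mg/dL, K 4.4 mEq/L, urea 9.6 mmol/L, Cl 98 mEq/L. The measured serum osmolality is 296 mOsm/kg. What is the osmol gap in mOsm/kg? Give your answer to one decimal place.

7.6 mOsm/kg

Calculated osmolality = 2·Na + glucose/18 + urea
= 2·127 + 446/18 + 9.6
= 254 + 24.78 + 9.60
= 288.38 mOsm/kg ≈ 288.4 mOsm/kg
Osmolar gap = measured − calculated = 296 − 288.4 = 7.6 mOsm/kg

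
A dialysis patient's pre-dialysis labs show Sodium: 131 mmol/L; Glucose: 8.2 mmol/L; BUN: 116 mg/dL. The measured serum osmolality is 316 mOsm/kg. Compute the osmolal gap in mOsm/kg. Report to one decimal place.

4.4 mOsm/kg

Calculated osmolality = 2·Na + glucose + BUN/2.8
= 2·131 + 8.2 + 116/2.8
= 262 + 8.20 + 41.43
= 311.63 mOsm/kg ≈ 311.6 mOsm/kg
Osmolar gap = measured − calculated = 316 − 311.6 = 4.4 mOsm/kg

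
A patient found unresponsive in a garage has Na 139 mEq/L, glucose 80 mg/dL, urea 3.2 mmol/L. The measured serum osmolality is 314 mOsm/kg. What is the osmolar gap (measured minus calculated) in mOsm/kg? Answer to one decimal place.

28.4 mOsm/kg

Calculated osmolality = 2·Na + glucose/18 + urea
= 2·139 + 80/18 + 3.2
= 278 + 4.44 + 3.20
= 285.64 mOsm/kg ≈ 285.6 mOsm/kg
Osmolar gap = measured − calculated = 314 − 285.6 = 28.4 mOsm/kg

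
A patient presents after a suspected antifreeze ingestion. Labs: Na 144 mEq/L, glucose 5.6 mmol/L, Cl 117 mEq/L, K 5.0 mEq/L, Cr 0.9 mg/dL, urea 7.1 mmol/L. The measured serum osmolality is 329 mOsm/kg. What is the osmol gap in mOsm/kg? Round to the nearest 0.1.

28.3 mOsm/kg

Calculated osmolality = 2·Na + glucose + urea
= 2·144 + 5.6 + 7.1
= 288 + 5.60 + 7.10
= 300.7 mOsm/kg ≈ 300.7 mOsm/kg
Osmolar gap = measured − calculated = 329 − 300.7 = 28.3 mOsm/kg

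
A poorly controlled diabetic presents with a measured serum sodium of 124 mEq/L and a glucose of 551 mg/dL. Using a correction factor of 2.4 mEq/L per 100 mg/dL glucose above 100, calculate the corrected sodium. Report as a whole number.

135 mEq/L

Corrected Na = measured Na + 2.4 · (glucose − 100)/100
= 124 + 2.4 · (551 − 100)/100
= 124 + 10.8
= 134.8 mEq/L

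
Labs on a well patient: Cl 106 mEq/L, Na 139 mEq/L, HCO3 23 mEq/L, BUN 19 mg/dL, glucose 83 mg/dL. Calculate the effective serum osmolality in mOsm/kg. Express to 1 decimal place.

282.6 mOsm/kg

Effective osmolality excludes urea (freely permeant across cell membranes):
2·Na + glucose/18
= 2·139 + 83/18
= 278 + 4.61
= 282.61 mOsm/kg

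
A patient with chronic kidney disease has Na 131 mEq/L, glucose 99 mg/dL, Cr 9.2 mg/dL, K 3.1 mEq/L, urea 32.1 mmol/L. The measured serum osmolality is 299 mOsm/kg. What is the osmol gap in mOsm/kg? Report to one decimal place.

-0.6 mOsm/kg

Calculated osmolality = 2·Na + glucose/18 + urea
= 2·131 + 99/18 + 32.1
= 262 + 5.50 + 32.10
= 299.6 mOsm/kg ≈ 299.6 mOsm/kg
Osmolar gap = measured − calculated = 299 − 299.6 = -0.6 mOsm/kg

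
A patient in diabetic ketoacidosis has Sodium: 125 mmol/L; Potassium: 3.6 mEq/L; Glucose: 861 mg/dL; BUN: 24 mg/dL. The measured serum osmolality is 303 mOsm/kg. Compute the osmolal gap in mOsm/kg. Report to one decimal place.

-3.4 mOsm/kg

Calculated osmolality = 2·Na + glucose/18 + BUN/2.8
= 2·125 + 861/18 + 24/2.8
= 250 + 47.83 + 8.57
= 306.4 mOsm/kg ≈ 306.4 mOsm/kg
Osmolar gap = measured − calculated = 303 − 306.4 = -3.4 mOsm/kg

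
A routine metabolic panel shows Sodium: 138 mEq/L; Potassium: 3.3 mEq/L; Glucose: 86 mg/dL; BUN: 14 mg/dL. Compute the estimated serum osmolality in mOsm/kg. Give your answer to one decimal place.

285.8 mOsm/kg

Calculated osmolality = 2·Na + glucose/18 + BUN/2.8
= 2·138 + 86/18 + 14/2.8
= 276 + 4.78 + 5
= 285.78 mOsm/kg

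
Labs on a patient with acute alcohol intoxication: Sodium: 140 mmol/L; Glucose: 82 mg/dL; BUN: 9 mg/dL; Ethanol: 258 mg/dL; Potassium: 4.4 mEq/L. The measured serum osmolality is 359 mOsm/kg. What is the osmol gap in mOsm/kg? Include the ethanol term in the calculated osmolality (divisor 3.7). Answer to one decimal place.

Calculated osmolality = 2·Na + glucose/18 + BUN/2.8 + ethanol/3.7
= 2·140 + 82/18 + 9/2.8 + 258/3.7
= 280 + 4.56 + 3.21 + 69.73
= 357.5 mOsm/kg ≈ 357.5 mOsm/kg
Osmolar gap = measured − calculated = 359 − 357.5 = 1.5 mOsm/kg

1.5 mOsm/kg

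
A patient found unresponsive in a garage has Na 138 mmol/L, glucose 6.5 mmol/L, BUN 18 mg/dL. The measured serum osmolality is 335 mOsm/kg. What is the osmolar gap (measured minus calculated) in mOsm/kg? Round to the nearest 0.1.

46.1 mOsm/kg

Calculated osmolality = 2·Na + glucose + BUN/2.8
= 2·138 + 6.5 + 18/2.8
= 276 + 6.50 + 6.43
= 288.93 mOsm/kg ≈ 288.9 mOsm/kg
Osmolar gap = measured − calculated = 335 − 288.9 = 46.1 mOsm/kg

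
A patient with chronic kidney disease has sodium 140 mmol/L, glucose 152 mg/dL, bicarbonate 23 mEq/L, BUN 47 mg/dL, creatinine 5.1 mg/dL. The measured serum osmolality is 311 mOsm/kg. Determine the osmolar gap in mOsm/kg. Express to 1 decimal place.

Calculated osmolality = 2·Na + glucose/18 + BUN/2.8
= 2·140 + 152/18 + 47/2.8
= 280 + 8.44 + 16.79
= 305.23 mOsm/kg ≈ 305.2 mOsm/kg
Osmolar gap = measured − calculated = 311 − 305.2 = 5.8 mOsm/kg

5.8 mOsm/kg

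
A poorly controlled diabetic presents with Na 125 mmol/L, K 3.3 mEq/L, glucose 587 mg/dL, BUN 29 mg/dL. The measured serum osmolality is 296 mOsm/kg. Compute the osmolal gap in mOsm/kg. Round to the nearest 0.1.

Calculated osmolality = 2·Na + glucose/18 + BUN/2.8
= 2·125 + 587/18 + 29/2.8
= 250 + 32.61 + 10.36
= 292.97 mOsm/kg ≈ 293.0 mOsm/kg
Osmolar gap = measured − calculated = 296 − 293.0 = 3.0 mOsm/kg

3.0 mOsm/kg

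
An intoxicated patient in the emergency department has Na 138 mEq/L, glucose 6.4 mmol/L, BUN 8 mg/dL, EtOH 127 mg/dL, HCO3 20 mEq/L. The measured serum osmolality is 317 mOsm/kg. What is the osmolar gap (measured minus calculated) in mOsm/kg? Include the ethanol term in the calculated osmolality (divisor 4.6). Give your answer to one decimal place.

4.1 mOsm/kg

Calculated osmolality = 2·Na + glucose + BUN/2.8 + ethanol/4.6
= 2·138 + 6.4 + 8/2.8 + 127/4.6
= 276 + 6.40 + 2.86 + 27.61
= 312.87 mOsm/kg ≈ 312.9 mOsm/kg
Osmolar gap = measured − calculated = 317 − 312.9 = 4.1 mOsm/kg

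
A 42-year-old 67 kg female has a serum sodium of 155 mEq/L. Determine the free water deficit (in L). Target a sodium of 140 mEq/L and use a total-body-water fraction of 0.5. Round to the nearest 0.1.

TBW = 0.5 · 67 = 33.5 L
Free water deficit = TBW · (Na/140 − 1)
= 33.5 · (155/140 − 1)
= 33.5 · 0.1071
= 3.59 L

3.6 L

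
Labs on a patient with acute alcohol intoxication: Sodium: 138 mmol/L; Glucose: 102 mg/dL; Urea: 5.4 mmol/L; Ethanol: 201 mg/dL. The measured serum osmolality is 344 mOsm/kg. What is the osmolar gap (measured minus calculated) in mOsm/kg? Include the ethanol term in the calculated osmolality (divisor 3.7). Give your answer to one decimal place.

2.6 mOsm/kg

Calculated osmolality = 2·Na + glucose/18 + urea + ethanol/3.7
= 2·138 + 102/18 + 5.4 + 201/3.7
= 276 + 5.67 + 5.40 + 54.32
= 341.39 mOsm/kg ≈ 341.4 mOsm/kg
Osmolar gap = measured − calculated = 344 − 341.4 = 2.6 mOsm/kg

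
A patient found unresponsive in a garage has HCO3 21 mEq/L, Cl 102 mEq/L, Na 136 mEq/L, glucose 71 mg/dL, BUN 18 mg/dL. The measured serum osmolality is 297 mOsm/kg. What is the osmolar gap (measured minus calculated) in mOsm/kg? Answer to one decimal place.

Calculated osmolality = 2·Na + glucose/18 + BUN/2.8
= 2·136 + 71/18 + 18/2.8
= 272 + 3.94 + 6.43
= 282.37 mOsm/kg ≈ 282.4 mOsm/kg
Osmolar gap = measured − calculated = 297 − 282.4 = 14.6 mOsm/kg

14.6 mOsm/kg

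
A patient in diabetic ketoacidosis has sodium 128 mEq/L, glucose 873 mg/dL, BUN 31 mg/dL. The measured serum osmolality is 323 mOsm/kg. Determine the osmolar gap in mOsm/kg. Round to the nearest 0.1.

7.4 mOsm/kg

Calculated osmolality = 2·Na + glucose/18 + BUN/2.8
= 2·128 + 873/18 + 31/2.8
= 256 + 48.50 + 11.07
= 315.57 mOsm/kg ≈ 315.6 mOsm/kg
Osmolar gap = measured − calculated = 323 − 315.6 = 7.4 mOsm/kg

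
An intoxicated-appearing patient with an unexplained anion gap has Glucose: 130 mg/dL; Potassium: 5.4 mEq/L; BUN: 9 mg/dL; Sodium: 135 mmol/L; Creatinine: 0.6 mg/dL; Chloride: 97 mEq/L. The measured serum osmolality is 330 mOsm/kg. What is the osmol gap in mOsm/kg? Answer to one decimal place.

49.6 mOsm/kg

Calculated osmolality = 2·Na + glucose/18 + BUN/2.8
= 2·135 + 130/18 + 9/2.8
= 270 + 7.22 + 3.21
= 280.43 mOsm/kg ≈ 280.4 mOsm/kg
Osmolar gap = measured − calculated = 330 − 280.4 = 49.6 mOsm/kg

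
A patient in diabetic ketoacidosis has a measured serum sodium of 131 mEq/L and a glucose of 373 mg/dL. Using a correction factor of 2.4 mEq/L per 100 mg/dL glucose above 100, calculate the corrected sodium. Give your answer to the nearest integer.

138 mEq/L

Corrected Na = measured Na + 2.4 · (glucose − 100)/100
= 131 + 2.4 · (373 − 100)/100
= 131 + 6.6
= 137.6 mEq/L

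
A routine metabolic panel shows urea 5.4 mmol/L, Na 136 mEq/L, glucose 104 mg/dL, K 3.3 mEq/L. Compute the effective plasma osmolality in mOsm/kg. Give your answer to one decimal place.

277.8 mOsm/kg

Effective osmolality excludes urea (freely permeant across cell membranes):
2·Na + glucose/18
= 2·136 + 104/18
= 272 + 5.78
= 277.78 mOsm/kg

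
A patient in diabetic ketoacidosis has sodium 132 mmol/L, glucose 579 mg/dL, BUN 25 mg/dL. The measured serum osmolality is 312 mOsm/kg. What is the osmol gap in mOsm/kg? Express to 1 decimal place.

Calculated osmolality = 2·Na + glucose/18 + BUN/2.8
= 2·132 + 579/18 + 25/2.8
= 264 + 32.17 + 8.93
= 305.1 mOsm/kg ≈ 305.1 mOsm/kg
Osmolar gap = measured − calculated = 312 − 305.1 = 6.9 mOsm/kg

6.9 mOsm/kg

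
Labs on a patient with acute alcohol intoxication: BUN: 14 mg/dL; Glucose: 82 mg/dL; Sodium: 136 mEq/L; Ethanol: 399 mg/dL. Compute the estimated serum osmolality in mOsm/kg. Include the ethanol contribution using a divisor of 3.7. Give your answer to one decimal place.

Calculated osmolality = 2·Na + glucose/18 + BUN/2.8 + ethanol/3.7
= 2·136 + 82/18 + 14/2.8 + 399/3.7
= 272 + 4.56 + 5 + 107.84
= 389.4 mOsm/kg

389.4 mOsm/kg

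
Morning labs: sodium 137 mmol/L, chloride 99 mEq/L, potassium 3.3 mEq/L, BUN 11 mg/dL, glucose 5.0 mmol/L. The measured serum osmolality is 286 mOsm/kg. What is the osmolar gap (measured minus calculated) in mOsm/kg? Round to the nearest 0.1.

Calculated osmolality = 2·Na + glucose + BUN/2.8
= 2·137 + 5 + 11/2.8
= 274 + 5 + 3.93
= 282.93 mOsm/kg ≈ 282.9 mOsm/kg
Osmolar gap = measured − calculated = 286 − 282.9 = 3.1 mOsm/kg

3.1 mOsm/kg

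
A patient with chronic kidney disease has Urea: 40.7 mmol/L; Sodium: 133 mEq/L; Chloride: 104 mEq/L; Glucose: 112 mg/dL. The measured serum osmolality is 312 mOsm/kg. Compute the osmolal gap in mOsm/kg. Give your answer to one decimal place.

Calculated osmolality = 2·Na + glucose/18 + urea
= 2·133 + 112/18 + 40.7
= 266 + 6.22 + 40.70
= 312.92 mOsm/kg ≈ 312.9 mOsm/kg
Osmolar gap = measured − calculated = 312 − 312.9 = -0.9 mOsm/kg

-0.9 mOsm/kg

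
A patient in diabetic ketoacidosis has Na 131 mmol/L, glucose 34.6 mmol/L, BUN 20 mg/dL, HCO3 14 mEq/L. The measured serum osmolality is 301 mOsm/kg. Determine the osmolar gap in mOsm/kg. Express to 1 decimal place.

-2.7 mOsm/kg

Calculated osmolality = 2·Na + glucose + BUN/2.8
= 2·131 + 34.6 + 20/2.8
= 262 + 34.60 + 7.14
= 303.74 mOsm/kg ≈ 303.7 mOsm/kg
Osmolar gap = measured − calculated = 301 − 303.7 = -2.7 mOsm/kg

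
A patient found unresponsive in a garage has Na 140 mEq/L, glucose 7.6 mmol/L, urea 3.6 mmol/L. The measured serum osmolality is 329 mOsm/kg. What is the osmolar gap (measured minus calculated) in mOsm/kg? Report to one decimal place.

37.8 mOsm/kg

Calculated osmolality = 2·Na + glucose + urea
= 2·140 + 7.6 + 3.6
= 280 + 7.60 + 3.60
= 291.2 mOsm/kg ≈ 291.2 mOsm/kg
Osmolar gap = measured − calculated = 329 − 291.2 = 37.8 mOsm/kg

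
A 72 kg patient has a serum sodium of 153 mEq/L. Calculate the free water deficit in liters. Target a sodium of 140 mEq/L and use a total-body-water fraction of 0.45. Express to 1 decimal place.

3.0 L

TBW = 0.45 · 72 = 32.4 L
Free water deficit = TBW · (Na/140 − 1)
= 32.4 · (153/140 − 1)
= 32.4 · 0.0929
= 3.01 L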